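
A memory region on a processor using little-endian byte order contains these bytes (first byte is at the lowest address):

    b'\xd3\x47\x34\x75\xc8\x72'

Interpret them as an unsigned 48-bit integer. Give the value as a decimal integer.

126205285386195

Little-endian: lowest address holds the least-significant byte.
Reassemble most-significant byte first: 72 C8 75 34 47 D3 → 0x72C8753447D3.
0x72C8753447D3 = 126205285386195.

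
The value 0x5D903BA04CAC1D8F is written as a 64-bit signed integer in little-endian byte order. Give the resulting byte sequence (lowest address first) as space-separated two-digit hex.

Split into bytes (most-significant first): 5D 90 3B A0 4C AC 1D 8F.
In little-endian order the low byte comes first in memory.
So at ascending addresses the bytes are 8F 1D AC 4C A0 3B 90 5D.

8F 1D AC 4C A0 3B 90 5D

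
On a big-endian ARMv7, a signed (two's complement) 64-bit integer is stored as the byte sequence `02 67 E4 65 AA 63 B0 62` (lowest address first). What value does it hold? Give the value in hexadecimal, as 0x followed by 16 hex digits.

0x0267E465AA63B062

Big-endian: lowest address holds the most-significant byte.
The bytes are already most-significant first: 0x0267E465AA63B062.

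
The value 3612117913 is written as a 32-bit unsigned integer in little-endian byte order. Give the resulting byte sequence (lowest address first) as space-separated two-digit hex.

99 8B 4C D7

3612117913 in hexadecimal, padded to 32 bits, is 0xD74C8B99.
Split into bytes (most-significant first): D7 4C 8B 99.
Little-endian stores the least-significant byte at the lowest address.
So at ascending addresses the bytes are 99 8B 4C D7.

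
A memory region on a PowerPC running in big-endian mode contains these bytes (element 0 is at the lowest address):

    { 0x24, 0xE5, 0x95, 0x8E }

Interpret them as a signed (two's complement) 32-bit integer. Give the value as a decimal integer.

619025806

Big-endian: lowest address holds the most-significant byte.
The bytes are already most-significant first: 0x24E5958E.
0x24E5958E = 619025806.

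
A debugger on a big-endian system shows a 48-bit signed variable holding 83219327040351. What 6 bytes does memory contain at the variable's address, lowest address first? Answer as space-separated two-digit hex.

83219327040351 in hexadecimal, padded to 48 bits, is 0x4BB0026D3B5F.
Split into bytes (most-significant first): 4B B0 02 6D 3B 5F.
In big-endian order the high byte comes first in memory.
So the memory order matches the most-significant-first order: 4B B0 02 6D 3B 5F.

4B B0 02 6D 3B 5F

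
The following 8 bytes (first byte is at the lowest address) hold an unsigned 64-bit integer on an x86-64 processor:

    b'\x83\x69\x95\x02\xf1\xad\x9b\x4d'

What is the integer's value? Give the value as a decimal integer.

Little-endian stores the least-significant byte at the lowest address.
Reassemble most-significant byte first: 4D 9B AD F1 02 95 69 83 → 0x4D9BADF102956983.
0x4D9BADF102956983 = 5592254612952672643.

5592254612952672643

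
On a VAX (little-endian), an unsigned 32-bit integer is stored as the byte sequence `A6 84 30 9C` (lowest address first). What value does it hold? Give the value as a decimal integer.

In little-endian order the low byte comes first in memory.
Reassemble most-significant byte first: 9C 30 84 A6 → 0x9C3084A6.
0x9C3084A6 = 2620425382.

2620425382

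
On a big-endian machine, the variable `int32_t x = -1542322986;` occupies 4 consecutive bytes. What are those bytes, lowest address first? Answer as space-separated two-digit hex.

Two's complement of -1542322986 in 32 bits: 1542322986 = 0x5BEDFB2A; invert → 0xA41204D5; add 1 → 0xA41204D6.
Split into bytes (most-significant first): A4 12 04 D6.
In big-endian order the high byte comes first in memory.
So the memory order matches the most-significant-first order: A4 12 04 D6.

A4 12 04 D6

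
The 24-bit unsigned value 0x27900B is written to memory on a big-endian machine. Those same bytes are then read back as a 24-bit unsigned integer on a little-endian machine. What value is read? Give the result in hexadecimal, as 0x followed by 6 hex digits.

0x0B9027

Stored big-endian, the bytes at ascending addresses are 27 90 0B.
Read back as little-endian, the first byte is least significant, giving 0x0B9027.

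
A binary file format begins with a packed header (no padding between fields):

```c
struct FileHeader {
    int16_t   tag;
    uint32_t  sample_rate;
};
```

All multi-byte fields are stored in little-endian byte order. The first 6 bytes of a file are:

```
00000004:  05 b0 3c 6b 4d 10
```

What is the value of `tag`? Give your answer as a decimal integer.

`tag` is the first field, at byte offset 0, occupying 2 bytes.
Bytes at offsets 0..1: 05 B0.
Little-endian stores the least-significant byte at the lowest address.
Reassemble most-significant byte first: B0 05 → 0xB005.
Top bit is set, so as a signed 16-bit value this is 0xB005 − 2^16 = -20475.

-20475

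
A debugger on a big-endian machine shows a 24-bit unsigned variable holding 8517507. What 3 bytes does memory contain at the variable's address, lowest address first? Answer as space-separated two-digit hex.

8517507 in hexadecimal, padded to 24 bits, is 0x81F783.
Split into bytes (most-significant first): 81 F7 83.
In big-endian order the high byte comes first in memory.
So the memory order matches the most-significant-first order: 81 F7 83.

81 F7 83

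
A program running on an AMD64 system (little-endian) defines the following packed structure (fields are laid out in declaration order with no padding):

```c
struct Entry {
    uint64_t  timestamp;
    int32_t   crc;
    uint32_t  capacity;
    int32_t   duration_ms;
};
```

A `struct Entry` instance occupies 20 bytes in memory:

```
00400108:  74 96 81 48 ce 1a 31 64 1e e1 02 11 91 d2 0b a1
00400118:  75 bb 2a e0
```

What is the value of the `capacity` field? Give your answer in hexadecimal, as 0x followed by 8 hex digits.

`capacity` follows `timestamp` (8 B), `crc` (4 B), so it starts at offset 8 + 4 = 12 and occupies 4 bytes.
Bytes at offsets 12..15: 91 D2 0B A1.
Little-endian stores the least-significant byte at the lowest address.
Reassemble most-significant byte first: A1 0B D2 91 → 0xA10BD291.

0xA10BD291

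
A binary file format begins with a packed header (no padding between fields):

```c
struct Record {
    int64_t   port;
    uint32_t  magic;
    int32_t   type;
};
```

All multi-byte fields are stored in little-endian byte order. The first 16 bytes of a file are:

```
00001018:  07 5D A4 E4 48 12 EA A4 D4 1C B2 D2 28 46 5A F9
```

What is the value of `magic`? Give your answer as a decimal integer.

3534888148

`magic` follows `port` (8 bytes), so it starts at byte offset 8 and occupies 4 bytes.
Bytes at offsets 8..11: D4 1C B2 D2.
In little-endian order the low byte comes first in memory.
Reassemble most-significant byte first: D2 B2 1C D4 → 0xD2B21CD4.
0xD2B21CD4 = 3534888148.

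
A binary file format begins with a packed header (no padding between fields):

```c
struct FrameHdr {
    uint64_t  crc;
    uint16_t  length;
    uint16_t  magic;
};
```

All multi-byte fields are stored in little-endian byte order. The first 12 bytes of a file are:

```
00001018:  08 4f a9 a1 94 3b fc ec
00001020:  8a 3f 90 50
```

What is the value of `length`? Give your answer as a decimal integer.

`length` follows `crc` (8 bytes), so it starts at byte offset 8 and occupies 2 bytes.
Bytes at offsets 8..9: 8A 3F.
Little-endian stores the least-significant byte at the lowest address.
Reassemble most-significant byte first: 3F 8A → 0x3F8A.
0x3F8A = 16266.

16266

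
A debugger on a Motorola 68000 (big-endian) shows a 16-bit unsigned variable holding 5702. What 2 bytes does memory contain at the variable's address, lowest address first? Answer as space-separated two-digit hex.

16 46

5702 in hexadecimal, padded to 16 bits, is 0x1646.
Split into bytes (most-significant first): 16 46.
Big-endian stores the most-significant byte at the lowest address.
So the memory order matches the most-significant-first order: 16 46.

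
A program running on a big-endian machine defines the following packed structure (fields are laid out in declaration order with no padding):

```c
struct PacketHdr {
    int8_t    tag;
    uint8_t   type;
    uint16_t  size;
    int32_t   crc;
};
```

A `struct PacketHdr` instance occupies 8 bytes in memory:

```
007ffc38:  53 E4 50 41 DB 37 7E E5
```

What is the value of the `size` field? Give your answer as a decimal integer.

`size` follows `tag` (1 B), `type` (1 B), so it starts at offset 1 + 1 = 2 and occupies 2 bytes.
Bytes at offsets 2..3: 50 41.
In big-endian order the high byte comes first in memory.
The bytes are already most-significant first: 0x5041.
0x5041 = 20545.

20545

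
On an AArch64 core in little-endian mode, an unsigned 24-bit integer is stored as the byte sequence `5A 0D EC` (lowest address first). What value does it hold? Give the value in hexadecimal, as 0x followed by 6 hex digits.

0xEC0D5A

Little-endian stores the least-significant byte at the lowest address.
Reassemble most-significant byte first: EC 0D 5A → 0xEC0D5A.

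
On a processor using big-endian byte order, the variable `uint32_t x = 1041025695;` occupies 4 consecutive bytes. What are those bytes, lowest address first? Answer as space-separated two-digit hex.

1041025695 in hexadecimal, padded to 32 bits, is 0x3E0CCA9F.
Split into bytes (most-significant first): 3E 0C CA 9F.
In big-endian order the high byte comes first in memory.
So the memory order matches the most-significant-first order: 3E 0C CA 9F.

3E 0C CA 9F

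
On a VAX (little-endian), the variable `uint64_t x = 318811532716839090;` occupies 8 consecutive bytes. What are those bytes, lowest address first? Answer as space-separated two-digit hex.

318811532716839090 in hexadecimal, padded to 64 bits, is 0x046CA5665DE290B2.
Split into bytes (most-significant first): 04 6C A5 66 5D E2 90 B2.
Little-endian: lowest address holds the least-significant byte.
So at ascending addresses the bytes are B2 90 E2 5D 66 A5 6C 04.

B2 90 E2 5D 66 A5 6C 04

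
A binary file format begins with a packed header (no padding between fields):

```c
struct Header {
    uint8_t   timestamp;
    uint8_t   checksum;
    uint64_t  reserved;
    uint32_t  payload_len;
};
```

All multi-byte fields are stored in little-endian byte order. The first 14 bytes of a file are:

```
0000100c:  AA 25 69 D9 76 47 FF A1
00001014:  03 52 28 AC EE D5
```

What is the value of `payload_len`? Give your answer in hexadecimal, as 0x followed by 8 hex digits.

`payload_len` follows `timestamp` (1 B), `checksum` (1 B), `reserved` (8 B), so it starts at offset 1 + 1 + 8 = 10 and occupies 4 bytes.
Bytes at offsets 10..13: 28 AC EE D5.
Little-endian stores the least-significant byte at the lowest address.
Reassemble most-significant byte first: D5 EE AC 28 → 0xD5EEAC28.

0xD5EEAC28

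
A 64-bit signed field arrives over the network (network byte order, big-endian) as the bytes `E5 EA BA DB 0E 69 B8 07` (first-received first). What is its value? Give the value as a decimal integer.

-1879484444471347193

In big-endian order the high byte comes first in memory.
The bytes are already most-significant first: 0xE5EABADB0E69B807.
Top bit is set, so as a signed 64-bit value this is 0xE5EABADB0E69B807 − 2^64 = -1879484444471347193.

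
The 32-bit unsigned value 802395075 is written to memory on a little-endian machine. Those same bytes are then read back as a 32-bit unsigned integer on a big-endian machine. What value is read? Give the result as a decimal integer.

802395075 in 32-bit hexadecimal is 0x2FD393C3.
Stored little-endian, the bytes at ascending addresses are C3 93 D3 2F.
Read back as big-endian, the last byte is least significant, giving 0xC393D32F.
0xC393D32F = 3281244975.

3281244975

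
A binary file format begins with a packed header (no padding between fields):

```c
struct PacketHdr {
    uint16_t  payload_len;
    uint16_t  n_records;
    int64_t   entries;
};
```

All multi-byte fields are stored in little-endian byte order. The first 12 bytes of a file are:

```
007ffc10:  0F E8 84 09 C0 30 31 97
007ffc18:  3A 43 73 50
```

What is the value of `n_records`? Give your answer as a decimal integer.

2436

`n_records` follows `payload_len` (2 bytes), so it starts at byte offset 2 and occupies 2 bytes.
Bytes at offsets 2..3: 84 09.
Little-endian stores the least-significant byte at the lowest address.
Reassemble most-significant byte first: 09 84 → 0x0984.
0x0984 = 2436.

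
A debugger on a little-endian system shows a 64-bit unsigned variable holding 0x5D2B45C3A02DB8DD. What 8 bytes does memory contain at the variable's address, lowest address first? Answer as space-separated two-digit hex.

Split into bytes (most-significant first): 5D 2B 45 C3 A0 2D B8 DD.
In little-endian order the low byte comes first in memory.
So at ascending addresses the bytes are DD B8 2D A0 C3 45 2B 5D.

DD B8 2D A0 C3 45 2B 5D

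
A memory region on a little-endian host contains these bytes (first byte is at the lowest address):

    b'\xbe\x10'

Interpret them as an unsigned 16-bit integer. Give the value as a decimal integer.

4286

In little-endian order the low byte comes first in memory.
Reassemble most-significant byte first: 10 BE → 0x10BE.
0x10BE = 4286.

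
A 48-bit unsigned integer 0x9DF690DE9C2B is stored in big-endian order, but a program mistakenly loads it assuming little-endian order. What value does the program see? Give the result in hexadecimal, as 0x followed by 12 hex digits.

Stored big-endian, the bytes at ascending addresses are 9D F6 90 DE 9C 2B.
Read back as little-endian, the first byte is least significant, giving 0x2B9CDE90F69D.

0x2B9CDE90F69D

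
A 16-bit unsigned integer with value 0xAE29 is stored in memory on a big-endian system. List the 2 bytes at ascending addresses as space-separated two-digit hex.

Split into bytes (most-significant first): AE 29.
Big-endian: lowest address holds the most-significant byte.
So the memory order matches the most-significant-first order: AE 29.

AE 29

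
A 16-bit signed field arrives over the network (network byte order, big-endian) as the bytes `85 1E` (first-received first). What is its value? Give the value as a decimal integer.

Big-endian stores the most-significant byte at the lowest address.
The bytes are already most-significant first: 0x851E.
Top bit is set, so as a signed 16-bit value this is 0x851E − 2^16 = -31458.

-31458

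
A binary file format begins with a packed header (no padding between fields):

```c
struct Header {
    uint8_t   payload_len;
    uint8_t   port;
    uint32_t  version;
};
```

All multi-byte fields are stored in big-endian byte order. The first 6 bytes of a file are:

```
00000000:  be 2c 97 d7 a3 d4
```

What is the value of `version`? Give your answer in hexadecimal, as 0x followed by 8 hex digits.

`version` follows `payload_len` (1 B), `port` (1 B), so it starts at offset 1 + 1 = 2 and occupies 4 bytes.
Bytes at offsets 2..5: 97 D7 A3 D4.
Big-endian: lowest address holds the most-significant byte.
The bytes are already most-significant first: 0x97D7A3D4.

0x97D7A3D4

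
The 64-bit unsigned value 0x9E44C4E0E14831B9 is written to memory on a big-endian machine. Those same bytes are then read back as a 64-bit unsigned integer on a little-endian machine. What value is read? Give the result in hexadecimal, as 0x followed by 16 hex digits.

Stored big-endian, the bytes at ascending addresses are 9E 44 C4 E0 E1 48 31 B9.
Read back as little-endian, the first byte is least significant, giving 0xB93148E1E0C4449E.

0xB93148E1E0C4449E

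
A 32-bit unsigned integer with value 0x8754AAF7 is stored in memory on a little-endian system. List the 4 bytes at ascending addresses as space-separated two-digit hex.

F7 AA 54 87

Split into bytes (most-significant first): 87 54 AA F7.
Little-endian: lowest address holds the least-significant byte.
So at ascending addresses the bytes are F7 AA 54 87.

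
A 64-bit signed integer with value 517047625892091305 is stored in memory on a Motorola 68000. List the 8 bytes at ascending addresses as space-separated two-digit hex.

07 2C EC 13 89 41 D5 A9

517047625892091305 in hexadecimal, padded to 64 bits, is 0x072CEC138941D5A9.
Split into bytes (most-significant first): 07 2C EC 13 89 41 D5 A9.
Big-endian: lowest address holds the most-significant byte.
So the memory order matches the most-significant-first order: 07 2C EC 13 89 41 D5 A9.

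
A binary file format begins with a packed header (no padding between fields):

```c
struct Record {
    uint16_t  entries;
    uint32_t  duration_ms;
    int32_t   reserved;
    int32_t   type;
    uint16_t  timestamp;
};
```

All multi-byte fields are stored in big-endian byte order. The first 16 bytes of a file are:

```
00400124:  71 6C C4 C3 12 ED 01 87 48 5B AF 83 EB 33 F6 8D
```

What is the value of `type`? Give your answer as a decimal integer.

-1350309069

`type` follows `entries` (2 B), `duration_ms` (4 B), `reserved` (4 B), so it starts at offset 2 + 4 + 4 = 10 and occupies 4 bytes.
Bytes at offsets 10..13: AF 83 EB 33.
In big-endian order the high byte comes first in memory.
The bytes are already most-significant first: 0xAF83EB33.
Top bit is set, so as a signed 32-bit value this is 0xAF83EB33 − 2^32 = -1350309069.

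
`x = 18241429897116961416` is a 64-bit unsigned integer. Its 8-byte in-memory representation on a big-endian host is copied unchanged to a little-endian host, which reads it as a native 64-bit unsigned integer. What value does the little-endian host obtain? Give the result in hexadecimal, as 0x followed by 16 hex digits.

0x88CAD81CD89326FD

18241429897116961416 in 64-bit hexadecimal is 0xFD2693D81CD8CA88.
Stored big-endian, the bytes at ascending addresses are FD 26 93 D8 1C D8 CA 88.
Read back as little-endian, the first byte is least significant, giving 0x88CAD81CD89326FD.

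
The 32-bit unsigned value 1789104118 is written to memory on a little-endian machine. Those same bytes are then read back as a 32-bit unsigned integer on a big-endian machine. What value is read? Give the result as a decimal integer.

4136608618

1789104118 in 32-bit hexadecimal is 0x6AA38FF6.
Stored little-endian, the bytes at ascending addresses are F6 8F A3 6A.
Read back as big-endian, the last byte is least significant, giving 0xF68FA36A.
0xF68FA36A = 4136608618.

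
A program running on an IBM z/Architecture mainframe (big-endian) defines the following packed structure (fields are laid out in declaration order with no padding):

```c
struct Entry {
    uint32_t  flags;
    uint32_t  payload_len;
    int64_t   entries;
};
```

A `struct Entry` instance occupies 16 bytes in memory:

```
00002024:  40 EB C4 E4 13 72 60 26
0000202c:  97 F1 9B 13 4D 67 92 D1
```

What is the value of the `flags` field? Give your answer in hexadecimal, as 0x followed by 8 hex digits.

`flags` is the first field, at byte offset 0, occupying 4 bytes.
Bytes at offsets 0..3: 40 EB C4 E4.
Big-endian stores the most-significant byte at the lowest address.
The bytes are already most-significant first: 0x40EBC4E4.

0x40EBC4E4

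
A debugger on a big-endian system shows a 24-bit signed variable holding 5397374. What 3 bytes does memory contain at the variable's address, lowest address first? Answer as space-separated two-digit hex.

52 5B 7E

5397374 in hexadecimal, padded to 24 bits, is 0x525B7E.
Split into bytes (most-significant first): 52 5B 7E.
In big-endian order the high byte comes first in memory.
So the memory order matches the most-significant-first order: 52 5B 7E.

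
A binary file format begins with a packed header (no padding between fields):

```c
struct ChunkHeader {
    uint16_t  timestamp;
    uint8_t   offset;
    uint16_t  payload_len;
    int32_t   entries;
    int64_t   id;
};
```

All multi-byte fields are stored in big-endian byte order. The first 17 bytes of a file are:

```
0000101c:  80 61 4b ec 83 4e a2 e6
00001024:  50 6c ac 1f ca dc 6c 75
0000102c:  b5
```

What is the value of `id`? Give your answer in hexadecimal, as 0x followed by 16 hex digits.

`id` follows `timestamp` (2 B), `offset` (1 B), `payload_len` (2 B), `entries` (4 B), so it starts at offset 2 + 1 + 2 + 4 = 9 and occupies 8 bytes.
Bytes at offsets 9..16: 6C AC 1F CA DC 6C 75 B5.
Big-endian: lowest address holds the most-significant byte.
The bytes are already most-significant first: 0x6CAC1FCADC6C75B5.

0x6CAC1FCADC6C75B5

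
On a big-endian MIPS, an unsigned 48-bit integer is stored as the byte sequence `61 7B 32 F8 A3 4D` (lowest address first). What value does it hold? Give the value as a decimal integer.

107181764027213

Big-endian: lowest address holds the most-significant byte.
The bytes are already most-significant first: 0x617B32F8A34D.
0x617B32F8A34D = 107181764027213.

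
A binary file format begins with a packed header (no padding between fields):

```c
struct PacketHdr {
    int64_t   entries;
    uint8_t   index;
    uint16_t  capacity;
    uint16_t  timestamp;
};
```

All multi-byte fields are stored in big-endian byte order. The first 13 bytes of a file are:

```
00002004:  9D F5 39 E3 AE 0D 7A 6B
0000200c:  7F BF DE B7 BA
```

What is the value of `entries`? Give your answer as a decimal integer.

-7064676790420276629

`entries` is the first field, at byte offset 0, occupying 8 bytes.
Bytes at offsets 0..7: 9D F5 39 E3 AE 0D 7A 6B.
Big-endian stores the most-significant byte at the lowest address.
The bytes are already most-significant first: 0x9DF539E3AE0D7A6B.
Top bit is set, so as a signed 64-bit value this is 0x9DF539E3AE0D7A6B − 2^64 = -7064676790420276629.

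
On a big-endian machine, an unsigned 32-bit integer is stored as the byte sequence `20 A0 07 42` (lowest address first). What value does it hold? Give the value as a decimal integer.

547358530

In big-endian order the high byte comes first in memory.
The bytes are already most-significant first: 0x20A00742.
0x20A00742 = 547358530.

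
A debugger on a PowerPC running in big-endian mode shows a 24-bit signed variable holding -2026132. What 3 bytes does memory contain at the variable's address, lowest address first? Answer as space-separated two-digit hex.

E1 15 6C

Two's complement of -2026132 in 24 bits: 2026132 = 0x1EEA94; invert → 0xE1156B; add 1 → 0xE1156C.
Split into bytes (most-significant first): E1 15 6C.
Big-endian: lowest address holds the most-significant byte.
So the memory order matches the most-significant-first order: E1 15 6C.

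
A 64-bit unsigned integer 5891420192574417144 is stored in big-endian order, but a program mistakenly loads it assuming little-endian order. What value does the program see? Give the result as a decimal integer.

17881813317669339729

5891420192574417144 in 64-bit hexadecimal is 0x51C2877378F628F8.
Stored big-endian, the bytes at ascending addresses are 51 C2 87 73 78 F6 28 F8.
Read back as little-endian, the first byte is least significant, giving 0xF828F6787387C251.
0xF828F6787387C251 = 17881813317669339729.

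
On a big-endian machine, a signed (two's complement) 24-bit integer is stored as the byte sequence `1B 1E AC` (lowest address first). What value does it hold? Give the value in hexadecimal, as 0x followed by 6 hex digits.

0x1B1EAC

Big-endian: lowest address holds the most-significant byte.
The bytes are already most-significant first: 0x1B1EAC.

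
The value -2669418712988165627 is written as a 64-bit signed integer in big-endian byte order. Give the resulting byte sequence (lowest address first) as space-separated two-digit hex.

DA F4 51 D2 DF 8F 5A 05

Two's complement of -2669418712988165627 in 64 bits: 2669418712988165627 = 0x250BAE2D2070A5FB; invert → 0xDAF451D2DF8F5A04; add 1 → 0xDAF451D2DF8F5A05.
Split into bytes (most-significant first): DA F4 51 D2 DF 8F 5A 05.
In big-endian order the high byte comes first in memory.
So the memory order matches the most-significant-first order: DA F4 51 D2 DF 8F 5A 05.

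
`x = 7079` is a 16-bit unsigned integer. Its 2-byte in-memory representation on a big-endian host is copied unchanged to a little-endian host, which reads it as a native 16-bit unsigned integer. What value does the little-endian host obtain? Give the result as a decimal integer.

7079 in 16-bit hexadecimal is 0x1BA7.
Stored big-endian, the bytes at ascending addresses are 1B A7.
Read back as little-endian, the first byte is least significant, giving 0xA71B.
0xA71B = 42779.

42779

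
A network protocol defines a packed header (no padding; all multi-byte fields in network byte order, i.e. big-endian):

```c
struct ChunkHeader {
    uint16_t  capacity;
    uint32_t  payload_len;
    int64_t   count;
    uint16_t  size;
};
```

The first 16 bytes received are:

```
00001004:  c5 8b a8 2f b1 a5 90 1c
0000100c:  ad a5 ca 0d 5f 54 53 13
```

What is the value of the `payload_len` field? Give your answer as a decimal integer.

2821697957

`payload_len` follows `capacity` (2 bytes), so it starts at byte offset 2 and occupies 4 bytes.
Bytes at offsets 2..5: A8 2F B1 A5.
In big-endian order the high byte comes first in memory.
The bytes are already most-significant first: 0xA82FB1A5.
0xA82FB1A5 = 2821697957.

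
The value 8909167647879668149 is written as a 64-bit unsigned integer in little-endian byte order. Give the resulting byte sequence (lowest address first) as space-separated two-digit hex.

8909167647879668149 in hexadecimal, padded to 64 bits, is 0x7BA3B8C5E04521B5.
Split into bytes (most-significant first): 7B A3 B8 C5 E0 45 21 B5.
In little-endian order the low byte comes first in memory.
So at ascending addresses the bytes are B5 21 45 E0 C5 B8 A3 7B.

B5 21 45 E0 C5 B8 A3 7B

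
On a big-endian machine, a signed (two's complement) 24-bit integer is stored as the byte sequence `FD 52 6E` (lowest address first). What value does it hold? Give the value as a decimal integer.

In big-endian order the high byte comes first in memory.
The bytes are already most-significant first: 0xFD526E.
Top bit is set, so as a signed 24-bit value this is 0xFD526E − 2^24 = -175506.

-175506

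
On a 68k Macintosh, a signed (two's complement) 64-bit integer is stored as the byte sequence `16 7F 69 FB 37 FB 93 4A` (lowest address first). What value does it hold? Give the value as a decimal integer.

Big-endian: lowest address holds the most-significant byte.
The bytes are already most-significant first: 0x167F69FB37FB934A.
0x167F69FB37FB934A = 1621130918573609802.

1621130918573609802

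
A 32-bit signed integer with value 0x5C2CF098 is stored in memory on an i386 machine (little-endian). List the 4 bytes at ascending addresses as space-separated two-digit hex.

Split into bytes (most-significant first): 5C 2C F0 98.
Little-endian stores the least-significant byte at the lowest address.
So at ascending addresses the bytes are 98 F0 2C 5C.

98 F0 2C 5C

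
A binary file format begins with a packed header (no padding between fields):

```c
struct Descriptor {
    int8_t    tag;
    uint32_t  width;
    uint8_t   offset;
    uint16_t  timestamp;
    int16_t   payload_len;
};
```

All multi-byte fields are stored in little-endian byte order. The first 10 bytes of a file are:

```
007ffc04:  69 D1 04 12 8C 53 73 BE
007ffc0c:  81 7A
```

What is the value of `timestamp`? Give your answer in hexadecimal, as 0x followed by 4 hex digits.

0xBE73

`timestamp` follows `tag` (1 B), `width` (4 B), `offset` (1 B), so it starts at offset 1 + 4 + 1 = 6 and occupies 2 bytes.
Bytes at offsets 6..7: 73 BE.
Little-endian: lowest address holds the least-significant byte.
Reassemble most-significant byte first: BE 73 → 0xBE73.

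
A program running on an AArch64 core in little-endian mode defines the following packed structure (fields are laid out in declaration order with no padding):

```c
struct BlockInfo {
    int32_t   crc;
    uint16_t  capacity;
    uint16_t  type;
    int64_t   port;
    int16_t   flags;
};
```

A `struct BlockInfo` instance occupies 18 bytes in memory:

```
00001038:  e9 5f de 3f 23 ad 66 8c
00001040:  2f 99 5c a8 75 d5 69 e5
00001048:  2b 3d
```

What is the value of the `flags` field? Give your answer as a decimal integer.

15659

`flags` follows `crc` (4 B), `capacity` (2 B), `type` (2 B), `port` (8 B), so it starts at offset 4 + 2 + 2 + 8 = 16 and occupies 2 bytes.
Bytes at offsets 16..17: 2B 3D.
Little-endian stores the least-significant byte at the lowest address.
Reassemble most-significant byte first: 3D 2B → 0x3D2B.
0x3D2B = 15659.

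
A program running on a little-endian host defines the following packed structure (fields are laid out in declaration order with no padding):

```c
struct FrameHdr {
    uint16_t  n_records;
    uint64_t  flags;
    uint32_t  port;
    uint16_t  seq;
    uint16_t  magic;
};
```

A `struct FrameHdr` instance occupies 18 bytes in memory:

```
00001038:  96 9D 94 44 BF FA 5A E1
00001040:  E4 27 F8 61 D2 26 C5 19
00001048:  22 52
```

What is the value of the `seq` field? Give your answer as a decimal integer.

`seq` follows `n_records` (2 B), `flags` (8 B), `port` (4 B), so it starts at offset 2 + 8 + 4 = 14 and occupies 2 bytes.
Bytes at offsets 14..15: C5 19.
Little-endian: lowest address holds the least-significant byte.
Reassemble most-significant byte first: 19 C5 → 0x19C5.
0x19C5 = 6597.

6597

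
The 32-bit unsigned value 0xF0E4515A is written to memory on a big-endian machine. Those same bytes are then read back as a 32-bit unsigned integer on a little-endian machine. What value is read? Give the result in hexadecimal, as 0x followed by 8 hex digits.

0x5A51E4F0

Stored big-endian, the bytes at ascending addresses are F0 E4 51 5A.
Read back as little-endian, the first byte is least significant, giving 0x5A51E4F0.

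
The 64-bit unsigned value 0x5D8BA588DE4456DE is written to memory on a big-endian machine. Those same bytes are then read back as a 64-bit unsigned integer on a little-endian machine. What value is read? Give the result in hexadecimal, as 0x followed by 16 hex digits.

Stored big-endian, the bytes at ascending addresses are 5D 8B A5 88 DE 44 56 DE.
Read back as little-endian, the first byte is least significant, giving 0xDE5644DE88A58B5D.

0xDE5644DE88A58B5D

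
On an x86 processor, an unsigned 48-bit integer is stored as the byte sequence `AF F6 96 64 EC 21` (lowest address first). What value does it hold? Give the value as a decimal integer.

Little-endian stores the least-significant byte at the lowest address.
Reassemble most-significant byte first: 21 EC 64 96 F6 AF → 0x21EC6496F6AF.
0x21EC6496F6AF = 37299183613615.

37299183613615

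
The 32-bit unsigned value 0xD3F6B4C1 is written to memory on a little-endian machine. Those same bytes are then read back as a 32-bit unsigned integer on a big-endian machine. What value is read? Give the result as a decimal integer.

3249862355

Stored little-endian, the bytes at ascending addresses are C1 B4 F6 D3.
Read back as big-endian, the last byte is least significant, giving 0xC1B4F6D3.
0xC1B4F6D3 = 3249862355.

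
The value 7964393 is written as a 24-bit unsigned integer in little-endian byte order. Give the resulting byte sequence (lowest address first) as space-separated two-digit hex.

E9 86 79

7964393 in hexadecimal, padded to 24 bits, is 0x7986E9.
Split into bytes (most-significant first): 79 86 E9.
Little-endian: lowest address holds the least-significant byte.
So at ascending addresses the bytes are E9 86 79.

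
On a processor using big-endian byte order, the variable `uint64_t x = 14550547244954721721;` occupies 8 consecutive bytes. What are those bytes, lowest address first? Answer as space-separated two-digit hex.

14550547244954721721 in hexadecimal, padded to 64 bits, is 0xC9EDEDA08F109DB9.
Split into bytes (most-significant first): C9 ED ED A0 8F 10 9D B9.
In big-endian order the high byte comes first in memory.
So the memory order matches the most-significant-first order: C9 ED ED A0 8F 10 9D B9.

C9 ED ED A0 8F 10 9D B9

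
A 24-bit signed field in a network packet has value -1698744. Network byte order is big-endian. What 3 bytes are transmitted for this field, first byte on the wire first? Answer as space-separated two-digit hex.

Two's complement of -1698744 in 24 bits: 1698744 = 0x19EBB8; invert → 0xE61447; add 1 → 0xE61448.
Split into bytes (most-significant first): E6 14 48.
Big-endian: lowest address holds the most-significant byte.
So the memory order matches the most-significant-first order: E6 14 48.

E6 14 48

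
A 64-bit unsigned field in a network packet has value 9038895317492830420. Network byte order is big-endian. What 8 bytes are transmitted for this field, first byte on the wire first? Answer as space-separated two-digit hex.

7D 70 9B 66 B1 1A 10 D4

9038895317492830420 in hexadecimal, padded to 64 bits, is 0x7D709B66B11A10D4.
Split into bytes (most-significant first): 7D 70 9B 66 B1 1A 10 D4.
Big-endian stores the most-significant byte at the lowest address.
So the memory order matches the most-significant-first order: 7D 70 9B 66 B1 1A 10 D4.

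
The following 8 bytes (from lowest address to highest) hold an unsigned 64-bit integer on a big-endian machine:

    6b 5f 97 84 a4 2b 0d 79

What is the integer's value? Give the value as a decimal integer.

7737069280791563641

In big-endian order the high byte comes first in memory.
The bytes are already most-significant first: 0x6B5F9784A42B0D79.
0x6B5F9784A42B0D79 = 7737069280791563641.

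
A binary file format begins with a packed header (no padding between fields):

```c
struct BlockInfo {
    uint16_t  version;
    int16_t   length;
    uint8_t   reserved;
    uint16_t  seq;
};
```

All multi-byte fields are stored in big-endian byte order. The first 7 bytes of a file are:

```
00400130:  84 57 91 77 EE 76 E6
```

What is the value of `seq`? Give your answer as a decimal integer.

`seq` follows `version` (2 B), `length` (2 B), `reserved` (1 B), so it starts at offset 2 + 2 + 1 = 5 and occupies 2 bytes.
Bytes at offsets 5..6: 76 E6.
Big-endian stores the most-significant byte at the lowest address.
The bytes are already most-significant first: 0x76E6.
0x76E6 = 30438.

30438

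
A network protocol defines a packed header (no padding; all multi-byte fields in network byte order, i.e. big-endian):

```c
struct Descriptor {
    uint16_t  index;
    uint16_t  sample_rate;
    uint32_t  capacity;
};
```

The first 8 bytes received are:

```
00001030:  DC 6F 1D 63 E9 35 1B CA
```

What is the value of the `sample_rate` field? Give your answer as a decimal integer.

7523

`sample_rate` follows `index` (2 bytes), so it starts at byte offset 2 and occupies 2 bytes.
Bytes at offsets 2..3: 1D 63.
Big-endian: lowest address holds the most-significant byte.
The bytes are already most-significant first: 0x1D63.
0x1D63 = 7523.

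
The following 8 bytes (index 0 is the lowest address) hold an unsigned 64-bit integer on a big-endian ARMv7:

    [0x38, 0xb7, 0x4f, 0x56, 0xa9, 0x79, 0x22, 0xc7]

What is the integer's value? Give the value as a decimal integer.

Big-endian stores the most-significant byte at the lowest address.
The bytes are already most-significant first: 0x38B74F56A97922C7.
0x38B74F56A97922C7 = 4086822420491084487.

4086822420491084487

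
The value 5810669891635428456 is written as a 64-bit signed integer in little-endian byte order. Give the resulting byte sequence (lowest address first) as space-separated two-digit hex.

5810669891635428456 in hexadecimal, padded to 64 bits, is 0x50A3A57AEDFCBC68.
Split into bytes (most-significant first): 50 A3 A5 7A ED FC BC 68.
In little-endian order the low byte comes first in memory.
So at ascending addresses the bytes are 68 BC FC ED 7A A5 A3 50.

68 BC FC ED 7A A5 A3 50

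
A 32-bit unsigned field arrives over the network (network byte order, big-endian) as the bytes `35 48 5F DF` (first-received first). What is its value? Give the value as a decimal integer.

893935583

Big-endian: lowest address holds the most-significant byte.
The bytes are already most-significant first: 0x35485FDF.
0x35485FDF = 893935583.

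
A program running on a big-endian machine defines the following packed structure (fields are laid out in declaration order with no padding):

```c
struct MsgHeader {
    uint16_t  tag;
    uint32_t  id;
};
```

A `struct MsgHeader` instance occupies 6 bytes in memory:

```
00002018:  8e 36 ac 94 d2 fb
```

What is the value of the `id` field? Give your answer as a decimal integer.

`id` follows `tag` (2 bytes), so it starts at byte offset 2 and occupies 4 bytes.
Bytes at offsets 2..5: AC 94 D2 FB.
In big-endian order the high byte comes first in memory.
The bytes are already most-significant first: 0xAC94D2FB.
0xAC94D2FB = 2895434491.

2895434491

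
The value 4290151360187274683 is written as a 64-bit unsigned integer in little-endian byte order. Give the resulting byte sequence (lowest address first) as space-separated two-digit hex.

BB 15 9F 90 EE AD 89 3B

4290151360187274683 in hexadecimal, padded to 64 bits, is 0x3B89ADEE909F15BB.
Split into bytes (most-significant first): 3B 89 AD EE 90 9F 15 BB.
Little-endian stores the least-significant byte at the lowest address.
So at ascending addresses the bytes are BB 15 9F 90 EE AD 89 3B.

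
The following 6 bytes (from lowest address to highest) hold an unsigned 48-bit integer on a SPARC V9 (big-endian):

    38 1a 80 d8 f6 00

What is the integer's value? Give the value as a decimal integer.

61686482007552

Big-endian: lowest address holds the most-significant byte.
The bytes are already most-significant first: 0x381A80D8F600.
0x381A80D8F600 = 61686482007552.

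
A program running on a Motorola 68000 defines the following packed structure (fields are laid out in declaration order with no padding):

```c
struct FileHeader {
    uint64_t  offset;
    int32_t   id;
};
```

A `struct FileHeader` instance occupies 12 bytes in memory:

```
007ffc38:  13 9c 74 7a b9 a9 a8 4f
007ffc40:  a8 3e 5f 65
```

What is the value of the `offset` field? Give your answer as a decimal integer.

1413132453537228879

`offset` is the first field, at byte offset 0, occupying 8 bytes.
Bytes at offsets 0..7: 13 9C 74 7A B9 A9 A8 4F.
Big-endian stores the most-significant byte at the lowest address.
The bytes are already most-significant first: 0x139C747AB9A9A84F.
0x139C747AB9A9A84F = 1413132453537228879.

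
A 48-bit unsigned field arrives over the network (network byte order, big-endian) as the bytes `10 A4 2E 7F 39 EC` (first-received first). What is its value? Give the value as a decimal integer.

In big-endian order the high byte comes first in memory.
The bytes are already most-significant first: 0x10A42E7F39EC.
0x10A42E7F39EC = 18297340770796.

18297340770796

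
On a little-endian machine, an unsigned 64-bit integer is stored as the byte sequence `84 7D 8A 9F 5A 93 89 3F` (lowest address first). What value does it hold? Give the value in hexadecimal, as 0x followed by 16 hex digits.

0x3F89935A9F8A7D84

Little-endian: lowest address holds the least-significant byte.
Reassemble most-significant byte first: 3F 89 93 5A 9F 8A 7D 84 → 0x3F89935A9F8A7D84.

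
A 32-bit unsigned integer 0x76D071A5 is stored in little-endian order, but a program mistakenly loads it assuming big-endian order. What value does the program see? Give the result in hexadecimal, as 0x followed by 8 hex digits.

Stored little-endian, the bytes at ascending addresses are A5 71 D0 76.
Read back as big-endian, the last byte is least significant, giving 0xA571D076.

0xA571D076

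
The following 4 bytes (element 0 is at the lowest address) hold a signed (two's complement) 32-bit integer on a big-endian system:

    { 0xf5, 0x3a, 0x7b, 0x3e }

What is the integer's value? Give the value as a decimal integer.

-180716738

In big-endian order the high byte comes first in memory.
The bytes are already most-significant first: 0xF53A7B3E.
Top bit is set, so as a signed 32-bit value this is 0xF53A7B3E − 2^32 = -180716738.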